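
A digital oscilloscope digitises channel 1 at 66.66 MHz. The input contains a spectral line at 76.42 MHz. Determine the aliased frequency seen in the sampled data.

9.76 MHz

76.42 MHz mod fs = 9.76 MHz.
9.76 MHz ≤ fs/2 = 33.33 MHz, appears at 9.76 MHz.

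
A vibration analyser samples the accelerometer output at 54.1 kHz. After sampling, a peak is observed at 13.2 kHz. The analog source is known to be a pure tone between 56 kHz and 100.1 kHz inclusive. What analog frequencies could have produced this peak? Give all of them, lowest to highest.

67.3 kHz, 95 kHz

Frequencies that alias to 13.2 kHz are k·fs ± 13.2 kHz for integer k ≥ 0.
k=0: 13.2 kHz.
k=1: 40.9 kHz, 67.3 kHz.
k=2: 95 kHz, 121.4 kHz.
k=3: 149.1 kHz, 175.5 kHz.
Within [56 kHz, 100.1 kHz]: 67.3 kHz, 95 kHz.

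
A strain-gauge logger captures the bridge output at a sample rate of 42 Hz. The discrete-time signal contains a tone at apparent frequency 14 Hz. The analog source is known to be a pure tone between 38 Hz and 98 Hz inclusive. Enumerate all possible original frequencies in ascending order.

Frequencies that alias to 14 Hz are k·fs ± 14 Hz for integer k ≥ 0.
k=0: 14 Hz.
k=1: 28 Hz, 56 Hz.
k=2: 70 Hz, 98 Hz.
k=3: 112 Hz, 140 Hz.
Within [38 Hz, 98 Hz]: 56 Hz, 70 Hz, 98 Hz.

56 Hz, 70 Hz, 98 Hz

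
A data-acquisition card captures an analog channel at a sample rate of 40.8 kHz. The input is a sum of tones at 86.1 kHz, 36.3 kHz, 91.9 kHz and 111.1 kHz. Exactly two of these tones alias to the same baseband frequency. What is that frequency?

4.5 kHz

fs/2 = 20.4 kHz.
86.1 kHz mod fs = 4.5 kHz.
4.5 kHz ≤ fs/2 = 20.4 kHz, appears at 4.5 kHz.
36.3 kHz > fs/2 = 20.4 kHz, folds to fs − 36.3 kHz = 4.5 kHz.
91.9 kHz mod fs = 10.3 kHz.
10.3 kHz ≤ fs/2 = 20.4 kHz, appears at 10.3 kHz.
111.1 kHz mod fs = 29.5 kHz.
29.5 kHz > fs/2 = 20.4 kHz, folds to fs − 29.5 kHz = 11.3 kHz.
36.3 kHz and 86.1 kHz both map to 4.5 kHz.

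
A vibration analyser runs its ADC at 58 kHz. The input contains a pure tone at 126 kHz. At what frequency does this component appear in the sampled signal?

10 kHz

126 kHz mod fs = 10 kHz.
10 kHz ≤ fs/2 = 29 kHz, appears at 10 kHz.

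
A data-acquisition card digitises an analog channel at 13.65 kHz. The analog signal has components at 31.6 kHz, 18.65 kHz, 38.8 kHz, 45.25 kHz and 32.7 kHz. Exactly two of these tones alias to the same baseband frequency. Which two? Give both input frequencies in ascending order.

31.6 kHz, 45.25 kHz

fs/2 = 6.825 kHz.
31.6 kHz mod fs = 4.3 kHz.
4.3 kHz ≤ fs/2 = 6.825 kHz, appears at 4.3 kHz.
18.65 kHz mod fs = 5 kHz.
5 kHz ≤ fs/2 = 6.825 kHz, appears at 5 kHz.
38.8 kHz mod fs = 11.5 kHz.
11.5 kHz > fs/2 = 6.825 kHz, folds to fs − 11.5 kHz = 2.15 kHz.
45.25 kHz mod fs = 4.3 kHz.
4.3 kHz ≤ fs/2 = 6.825 kHz, appears at 4.3 kHz.
32.7 kHz mod fs = 5.4 kHz.
5.4 kHz ≤ fs/2 = 6.825 kHz, appears at 5.4 kHz.
31.6 kHz and 45.25 kHz both map to 4.3 kHz.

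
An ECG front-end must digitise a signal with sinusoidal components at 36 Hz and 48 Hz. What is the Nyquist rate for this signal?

96 Hz

Highest-frequency component: 48 Hz.
Nyquist rate = 2 × 48 Hz = 96 Hz.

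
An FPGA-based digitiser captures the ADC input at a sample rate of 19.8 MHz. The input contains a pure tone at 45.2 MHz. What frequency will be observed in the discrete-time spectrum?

45.2 MHz mod fs = 5.6 MHz.
5.6 MHz ≤ fs/2 = 9.9 MHz, appears at 5.6 MHz.

5.6 MHz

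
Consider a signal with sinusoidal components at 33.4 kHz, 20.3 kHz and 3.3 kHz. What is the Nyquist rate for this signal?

66.8 kHz

Highest-frequency component: 33.4 kHz.
Nyquist rate = 2 × 33.4 kHz = 66.8 kHz.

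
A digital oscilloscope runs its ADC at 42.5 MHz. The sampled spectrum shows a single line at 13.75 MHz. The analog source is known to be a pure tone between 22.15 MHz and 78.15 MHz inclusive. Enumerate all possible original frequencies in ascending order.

Frequencies that alias to 13.75 MHz are k·fs ± 13.75 MHz for integer k ≥ 0.
k=0: 13.75 MHz.
k=1: 28.75 MHz, 56.25 MHz.
k=2: 71.25 MHz, 98.75 MHz.
k=3: 113.75 MHz, 141.25 MHz.
Within [22.15 MHz, 78.15 MHz]: 28.75 MHz, 56.25 MHz, 71.25 MHz.

28.75 MHz, 56.25 MHz, 71.25 MHz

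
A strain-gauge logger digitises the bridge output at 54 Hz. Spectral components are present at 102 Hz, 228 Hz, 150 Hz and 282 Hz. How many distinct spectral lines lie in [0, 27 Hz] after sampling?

fs/2 = 27 Hz.
102 Hz mod fs = 48 Hz.
48 Hz > fs/2 = 27 Hz, folds to fs − 48 Hz = 6 Hz.
228 Hz mod fs = 12 Hz.
12 Hz ≤ fs/2 = 27 Hz, appears at 12 Hz.
150 Hz mod fs = 42 Hz.
42 Hz > fs/2 = 27 Hz, folds to fs − 42 Hz = 12 Hz.
282 Hz mod fs = 12 Hz.
12 Hz ≤ fs/2 = 27 Hz, appears at 12 Hz.
Distinct values: {6 Hz, 12 Hz} → 2.

2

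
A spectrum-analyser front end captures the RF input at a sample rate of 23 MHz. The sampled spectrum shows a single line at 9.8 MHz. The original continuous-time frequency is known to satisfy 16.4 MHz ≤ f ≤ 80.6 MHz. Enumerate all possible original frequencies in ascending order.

Frequencies that alias to 9.8 MHz are k·fs ± 9.8 MHz for integer k ≥ 0.
k=0: 9.8 MHz.
k=1: 13.2 MHz, 32.8 MHz.
k=2: 36.2 MHz, 55.8 MHz.
k=3: 59.2 MHz, 78.8 MHz.
k=4: 82.2 MHz, 101.8 MHz.
Within [16.4 MHz, 80.6 MHz]: 32.8 MHz, 36.2 MHz, 55.8 MHz, 59.2 MHz, 78.8 MHz.

32.8 MHz, 36.2 MHz, 55.8 MHz, 59.2 MHz, 78.8 MHz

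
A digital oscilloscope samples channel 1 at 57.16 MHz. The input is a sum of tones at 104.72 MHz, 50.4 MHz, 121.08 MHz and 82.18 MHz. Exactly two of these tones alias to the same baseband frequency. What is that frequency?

6.76 MHz

fs/2 = 28.58 MHz.
104.72 MHz mod fs = 47.56 MHz.
47.56 MHz > fs/2 = 28.58 MHz, folds to fs − 47.56 MHz = 9.6 MHz.
50.4 MHz > fs/2 = 28.58 MHz, folds to fs − 50.4 MHz = 6.76 MHz.
121.08 MHz mod fs = 6.76 MHz.
6.76 MHz ≤ fs/2 = 28.58 MHz, appears at 6.76 MHz.
82.18 MHz mod fs = 25.02 MHz.
25.02 MHz ≤ fs/2 = 28.58 MHz, appears at 25.02 MHz.
50.4 MHz and 121.08 MHz both map to 6.76 MHz.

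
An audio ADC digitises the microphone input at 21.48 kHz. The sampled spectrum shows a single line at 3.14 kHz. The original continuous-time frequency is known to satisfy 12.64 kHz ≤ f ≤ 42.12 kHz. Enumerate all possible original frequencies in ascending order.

Frequencies that alias to 3.14 kHz are k·fs ± 3.14 kHz for integer k ≥ 0.
k=0: 3.14 kHz.
k=1: 18.34 kHz, 24.62 kHz.
k=2: 39.82 kHz, 46.1 kHz.
k=3: 61.3 kHz, 67.58 kHz.
Within [12.64 kHz, 42.12 kHz]: 18.34 kHz, 24.62 kHz, 39.82 kHz.

18.34 kHz, 24.62 kHz, 39.82 kHz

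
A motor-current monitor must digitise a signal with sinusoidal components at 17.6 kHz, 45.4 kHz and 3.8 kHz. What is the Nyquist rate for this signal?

Highest-frequency component: 45.4 kHz.
Nyquist rate = 2 × 45.4 kHz = 90.8 kHz.

90.8 kHz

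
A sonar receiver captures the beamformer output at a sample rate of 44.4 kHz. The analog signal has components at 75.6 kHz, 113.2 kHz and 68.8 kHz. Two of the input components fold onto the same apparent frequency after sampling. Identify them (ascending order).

fs/2 = 22.2 kHz.
75.6 kHz mod fs = 31.2 kHz.
31.2 kHz > fs/2 = 22.2 kHz, folds to fs − 31.2 kHz = 13.2 kHz.
113.2 kHz mod fs = 24.4 kHz.
24.4 kHz > fs/2 = 22.2 kHz, folds to fs − 24.4 kHz = 20 kHz.
68.8 kHz mod fs = 24.4 kHz.
24.4 kHz > fs/2 = 22.2 kHz, folds to fs − 24.4 kHz = 20 kHz.
68.8 kHz and 113.2 kHz both map to 20 kHz.

68.8 kHz, 113.2 kHz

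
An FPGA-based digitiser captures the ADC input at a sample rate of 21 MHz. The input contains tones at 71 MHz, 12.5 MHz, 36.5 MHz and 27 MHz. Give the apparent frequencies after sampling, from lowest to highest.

fs/2 = 10.5 MHz.
71 MHz mod fs = 8 MHz.
8 MHz ≤ fs/2 = 10.5 MHz, appears at 8 MHz.
12.5 MHz > fs/2 = 10.5 MHz, folds to fs − 12.5 MHz = 8.5 MHz.
36.5 MHz mod fs = 15.5 MHz.
15.5 MHz > fs/2 = 10.5 MHz, folds to fs − 15.5 MHz = 5.5 MHz.
27 MHz mod fs = 6 MHz.
6 MHz ≤ fs/2 = 10.5 MHz, appears at 6 MHz.
Distinct values: {5.5 MHz, 6 MHz, 8 MHz, 8.5 MHz}.

5.5 MHz, 6 MHz, 8 MHz, 8.5 MHz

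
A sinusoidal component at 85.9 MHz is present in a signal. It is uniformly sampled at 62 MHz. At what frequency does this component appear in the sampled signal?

23.9 MHz

85.9 MHz mod fs = 23.9 MHz.
23.9 MHz ≤ fs/2 = 31 MHz, appears at 23.9 MHz.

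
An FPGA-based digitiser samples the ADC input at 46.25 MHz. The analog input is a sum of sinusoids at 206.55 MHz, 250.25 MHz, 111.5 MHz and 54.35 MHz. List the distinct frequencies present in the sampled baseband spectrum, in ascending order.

fs/2 = 23.125 MHz.
206.55 MHz mod fs = 21.55 MHz.
21.55 MHz ≤ fs/2 = 23.125 MHz, appears at 21.55 MHz.
250.25 MHz mod fs = 19 MHz.
19 MHz ≤ fs/2 = 23.125 MHz, appears at 19 MHz.
111.5 MHz mod fs = 19 MHz.
19 MHz ≤ fs/2 = 23.125 MHz, appears at 19 MHz.
54.35 MHz mod fs = 8.1 MHz.
8.1 MHz ≤ fs/2 = 23.125 MHz, appears at 8.1 MHz.
Distinct values: {8.1 MHz, 19 MHz, 21.55 MHz}.

8.1 MHz, 19 MHz, 21.55 MHz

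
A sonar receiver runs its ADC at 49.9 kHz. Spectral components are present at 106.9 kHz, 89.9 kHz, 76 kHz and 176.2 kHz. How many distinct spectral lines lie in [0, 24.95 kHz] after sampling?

4

fs/2 = 24.95 kHz.
106.9 kHz mod fs = 7.1 kHz.
7.1 kHz ≤ fs/2 = 24.95 kHz, appears at 7.1 kHz.
89.9 kHz mod fs = 40 kHz.
40 kHz > fs/2 = 24.95 kHz, folds to fs − 40 kHz = 9.9 kHz.
76 kHz mod fs = 26.1 kHz.
26.1 kHz > fs/2 = 24.95 kHz, folds to fs − 26.1 kHz = 23.8 kHz.
176.2 kHz mod fs = 26.5 kHz.
26.5 kHz > fs/2 = 24.95 kHz, folds to fs − 26.5 kHz = 23.4 kHz.
Distinct values: {7.1 kHz, 9.9 kHz, 23.4 kHz, 23.8 kHz} → 4.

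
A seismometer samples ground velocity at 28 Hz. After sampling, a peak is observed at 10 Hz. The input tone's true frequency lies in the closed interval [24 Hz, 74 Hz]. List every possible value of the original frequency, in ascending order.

38 Hz, 46 Hz, 66 Hz, 74 Hz

Frequencies that alias to 10 Hz are k·fs ± 10 Hz for integer k ≥ 0.
k=0: 10 Hz.
k=1: 18 Hz, 38 Hz.
k=2: 46 Hz, 66 Hz.
k=3: 74 Hz, 94 Hz.
k=4: 102 Hz, 122 Hz.
Within [24 Hz, 74 Hz]: 38 Hz, 46 Hz, 66 Hz, 74 Hz.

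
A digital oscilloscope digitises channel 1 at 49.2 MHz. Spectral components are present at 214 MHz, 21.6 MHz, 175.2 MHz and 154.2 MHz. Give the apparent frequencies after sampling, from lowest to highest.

6.6 MHz, 17.2 MHz, 21.6 MHz

fs/2 = 24.6 MHz.
214 MHz mod fs = 17.2 MHz.
17.2 MHz ≤ fs/2 = 24.6 MHz, appears at 17.2 MHz.
21.6 MHz ≤ fs/2 = 24.6 MHz, passes unchanged.
175.2 MHz mod fs = 27.6 MHz.
27.6 MHz > fs/2 = 24.6 MHz, folds to fs − 27.6 MHz = 21.6 MHz.
154.2 MHz mod fs = 6.6 MHz.
6.6 MHz ≤ fs/2 = 24.6 MHz, appears at 6.6 MHz.
Distinct values: {6.6 MHz, 17.2 MHz, 21.6 MHz}.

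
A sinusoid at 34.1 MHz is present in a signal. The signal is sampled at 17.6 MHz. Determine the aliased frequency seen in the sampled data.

34.1 MHz mod fs = 16.5 MHz.
16.5 MHz > fs/2 = 8.8 MHz, folds to fs − 16.5 MHz = 1.1 MHz.

1.1 MHz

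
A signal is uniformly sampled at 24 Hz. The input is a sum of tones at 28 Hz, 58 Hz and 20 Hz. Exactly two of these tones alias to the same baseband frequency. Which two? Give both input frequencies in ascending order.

fs/2 = 12 Hz.
28 Hz mod fs = 4 Hz.
4 Hz ≤ fs/2 = 12 Hz, appears at 4 Hz.
58 Hz mod fs = 10 Hz.
10 Hz ≤ fs/2 = 12 Hz, appears at 10 Hz.
20 Hz > fs/2 = 12 Hz, folds to fs − 20 Hz = 4 Hz.
20 Hz and 28 Hz both map to 4 Hz.

20 Hz, 28 Hz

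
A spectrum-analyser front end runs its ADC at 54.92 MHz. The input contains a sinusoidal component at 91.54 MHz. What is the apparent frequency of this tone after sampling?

91.54 MHz mod fs = 36.62 MHz.
36.62 MHz > fs/2 = 27.46 MHz, folds to fs − 36.62 MHz = 18.3 MHz.

18.3 MHz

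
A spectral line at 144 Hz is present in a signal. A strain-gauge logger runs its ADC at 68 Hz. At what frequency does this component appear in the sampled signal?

144 Hz mod fs = 8 Hz.
8 Hz ≤ fs/2 = 34 Hz, appears at 8 Hz.

8 Hz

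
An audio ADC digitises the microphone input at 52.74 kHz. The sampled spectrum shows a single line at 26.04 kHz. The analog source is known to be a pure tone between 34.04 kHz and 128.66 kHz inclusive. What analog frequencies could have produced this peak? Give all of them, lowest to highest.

Frequencies that alias to 26.04 kHz are k·fs ± 26.04 kHz for integer k ≥ 0.
k=0: 26.04 kHz.
k=1: 26.7 kHz, 78.78 kHz.
k=2: 79.44 kHz, 131.52 kHz.
k=3: 132.18 kHz, 184.26 kHz.
Within [34.04 kHz, 128.66 kHz]: 78.78 kHz, 79.44 kHz.

78.78 kHz, 79.44 kHz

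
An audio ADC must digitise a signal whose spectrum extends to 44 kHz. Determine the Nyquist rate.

Nyquist rate = 2 × 44 kHz = 88 kHz.

88 kHz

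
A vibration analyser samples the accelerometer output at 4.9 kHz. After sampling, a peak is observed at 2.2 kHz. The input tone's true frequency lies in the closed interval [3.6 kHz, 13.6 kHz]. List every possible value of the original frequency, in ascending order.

Frequencies that alias to 2.2 kHz are k·fs ± 2.2 kHz for integer k ≥ 0.
k=0: 2.2 kHz.
k=1: 2.7 kHz, 7.1 kHz.
k=2: 7.6 kHz, 12 kHz.
k=3: 12.5 kHz, 16.9 kHz.
k=4: 17.4 kHz, 21.8 kHz.
Within [3.6 kHz, 13.6 kHz]: 7.1 kHz, 7.6 kHz, 12 kHz, 12.5 kHz.

7.1 kHz, 7.6 kHz, 12 kHz, 12.5 kHz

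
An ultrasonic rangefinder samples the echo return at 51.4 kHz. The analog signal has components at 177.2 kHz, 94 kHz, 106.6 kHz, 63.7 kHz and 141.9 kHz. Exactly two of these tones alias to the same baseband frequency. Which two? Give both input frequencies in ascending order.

63.7 kHz, 141.9 kHz

fs/2 = 25.7 kHz.
177.2 kHz mod fs = 23 kHz.
23 kHz ≤ fs/2 = 25.7 kHz, appears at 23 kHz.
94 kHz mod fs = 42.6 kHz.
42.6 kHz > fs/2 = 25.7 kHz, folds to fs − 42.6 kHz = 8.8 kHz.
106.6 kHz mod fs = 3.8 kHz.
3.8 kHz ≤ fs/2 = 25.7 kHz, appears at 3.8 kHz.
63.7 kHz mod fs = 12.3 kHz.
12.3 kHz ≤ fs/2 = 25.7 kHz, appears at 12.3 kHz.
141.9 kHz mod fs = 39.1 kHz.
39.1 kHz > fs/2 = 25.7 kHz, folds to fs − 39.1 kHz = 12.3 kHz.
63.7 kHz and 141.9 kHz both map to 12.3 kHz.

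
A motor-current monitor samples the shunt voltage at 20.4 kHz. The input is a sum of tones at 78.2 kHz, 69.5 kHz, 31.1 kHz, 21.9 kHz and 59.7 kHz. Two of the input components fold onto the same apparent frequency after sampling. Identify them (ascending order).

21.9 kHz, 59.7 kHz

fs/2 = 10.2 kHz.
78.2 kHz mod fs = 17 kHz.
17 kHz > fs/2 = 10.2 kHz, folds to fs − 17 kHz = 3.4 kHz.
69.5 kHz mod fs = 8.3 kHz.
8.3 kHz ≤ fs/2 = 10.2 kHz, appears at 8.3 kHz.
31.1 kHz mod fs = 10.7 kHz.
10.7 kHz > fs/2 = 10.2 kHz, folds to fs − 10.7 kHz = 9.7 kHz.
21.9 kHz mod fs = 1.5 kHz.
1.5 kHz ≤ fs/2 = 10.2 kHz, appears at 1.5 kHz.
59.7 kHz mod fs = 18.9 kHz.
18.9 kHz > fs/2 = 10.2 kHz, folds to fs − 18.9 kHz = 1.5 kHz.
21.9 kHz and 59.7 kHz both map to 1.5 kHz.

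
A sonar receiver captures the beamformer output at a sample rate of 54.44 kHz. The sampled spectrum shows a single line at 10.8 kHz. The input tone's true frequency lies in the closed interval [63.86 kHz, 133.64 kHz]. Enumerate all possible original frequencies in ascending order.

65.24 kHz, 98.08 kHz, 119.68 kHz

Frequencies that alias to 10.8 kHz are k·fs ± 10.8 kHz for integer k ≥ 0.
k=0: 10.8 kHz.
k=1: 43.64 kHz, 65.24 kHz.
k=2: 98.08 kHz, 119.68 kHz.
k=3: 152.52 kHz, 174.12 kHz.
Within [63.86 kHz, 133.64 kHz]: 65.24 kHz, 98.08 kHz, 119.68 kHz.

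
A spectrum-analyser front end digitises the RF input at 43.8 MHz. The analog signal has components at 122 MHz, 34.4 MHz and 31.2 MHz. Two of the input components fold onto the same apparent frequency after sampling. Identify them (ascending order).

34.4 MHz, 122 MHz

fs/2 = 21.9 MHz.
122 MHz mod fs = 34.4 MHz.
34.4 MHz > fs/2 = 21.9 MHz, folds to fs − 34.4 MHz = 9.4 MHz.
34.4 MHz > fs/2 = 21.9 MHz, folds to fs − 34.4 MHz = 9.4 MHz.
31.2 MHz > fs/2 = 21.9 MHz, folds to fs − 31.2 MHz = 12.6 MHz.
34.4 MHz and 122 MHz both map to 9.4 MHz.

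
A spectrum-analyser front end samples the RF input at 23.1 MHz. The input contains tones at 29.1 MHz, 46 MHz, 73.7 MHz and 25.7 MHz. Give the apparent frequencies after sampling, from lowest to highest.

0.2 MHz, 2.6 MHz, 4.4 MHz, 6 MHz

fs/2 = 11.55 MHz.
29.1 MHz mod fs = 6 MHz.
6 MHz ≤ fs/2 = 11.55 MHz, appears at 6 MHz.
46 MHz mod fs = 22.9 MHz.
22.9 MHz > fs/2 = 11.55 MHz, folds to fs − 22.9 MHz = 0.2 MHz.
73.7 MHz mod fs = 4.4 MHz.
4.4 MHz ≤ fs/2 = 11.55 MHz, appears at 4.4 MHz.
25.7 MHz mod fs = 2.6 MHz.
2.6 MHz ≤ fs/2 = 11.55 MHz, appears at 2.6 MHz.
Distinct values: {0.2 MHz, 2.6 MHz, 4.4 MHz, 6 MHz}.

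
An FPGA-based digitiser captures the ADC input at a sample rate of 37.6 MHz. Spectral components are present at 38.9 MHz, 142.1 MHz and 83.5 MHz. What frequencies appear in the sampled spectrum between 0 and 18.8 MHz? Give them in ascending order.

fs/2 = 18.8 MHz.
38.9 MHz mod fs = 1.3 MHz.
1.3 MHz ≤ fs/2 = 18.8 MHz, appears at 1.3 MHz.
142.1 MHz mod fs = 29.3 MHz.
29.3 MHz > fs/2 = 18.8 MHz, folds to fs − 29.3 MHz = 8.3 MHz.
83.5 MHz mod fs = 8.3 MHz.
8.3 MHz ≤ fs/2 = 18.8 MHz, appears at 8.3 MHz.
Distinct values: {1.3 MHz, 8.3 MHz}.

1.3 MHz, 8.3 MHz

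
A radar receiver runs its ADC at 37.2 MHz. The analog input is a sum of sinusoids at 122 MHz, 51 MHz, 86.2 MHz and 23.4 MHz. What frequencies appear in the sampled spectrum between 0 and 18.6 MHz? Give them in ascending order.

fs/2 = 18.6 MHz.
122 MHz mod fs = 10.4 MHz.
10.4 MHz ≤ fs/2 = 18.6 MHz, appears at 10.4 MHz.
51 MHz mod fs = 13.8 MHz.
13.8 MHz ≤ fs/2 = 18.6 MHz, appears at 13.8 MHz.
86.2 MHz mod fs = 11.8 MHz.
11.8 MHz ≤ fs/2 = 18.6 MHz, appears at 11.8 MHz.
23.4 MHz > fs/2 = 18.6 MHz, folds to fs − 23.4 MHz = 13.8 MHz.
Distinct values: {10.4 MHz, 11.8 MHz, 13.8 MHz}.

10.4 MHz, 11.8 MHz, 13.8 MHz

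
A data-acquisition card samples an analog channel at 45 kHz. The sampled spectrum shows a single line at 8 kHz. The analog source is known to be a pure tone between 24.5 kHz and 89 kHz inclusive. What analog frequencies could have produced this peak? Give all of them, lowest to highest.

37 kHz, 53 kHz, 82 kHz

Frequencies that alias to 8 kHz are k·fs ± 8 kHz for integer k ≥ 0.
k=0: 8 kHz.
k=1: 37 kHz, 53 kHz.
k=2: 82 kHz, 98 kHz.
k=3: 127 kHz, 143 kHz.
Within [24.5 kHz, 89 kHz]: 37 kHz, 53 kHz, 82 kHz.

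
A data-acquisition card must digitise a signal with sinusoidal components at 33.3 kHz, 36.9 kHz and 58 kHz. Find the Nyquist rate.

Highest-frequency component: 58 kHz.
Nyquist rate = 2 × 58 kHz = 116 kHz.

116 kHz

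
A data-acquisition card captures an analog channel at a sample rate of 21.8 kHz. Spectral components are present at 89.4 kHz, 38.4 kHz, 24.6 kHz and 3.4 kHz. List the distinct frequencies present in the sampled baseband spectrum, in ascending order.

fs/2 = 10.9 kHz.
89.4 kHz mod fs = 2.2 kHz.
2.2 kHz ≤ fs/2 = 10.9 kHz, appears at 2.2 kHz.
38.4 kHz mod fs = 16.6 kHz.
16.6 kHz > fs/2 = 10.9 kHz, folds to fs − 16.6 kHz = 5.2 kHz.
24.6 kHz mod fs = 2.8 kHz.
2.8 kHz ≤ fs/2 = 10.9 kHz, appears at 2.8 kHz.
3.4 kHz ≤ fs/2 = 10.9 kHz, passes unchanged.
Distinct values: {2.2 kHz, 2.8 kHz, 3.4 kHz, 5.2 kHz}.

2.2 kHz, 2.8 kHz, 3.4 kHz, 5.2 kHz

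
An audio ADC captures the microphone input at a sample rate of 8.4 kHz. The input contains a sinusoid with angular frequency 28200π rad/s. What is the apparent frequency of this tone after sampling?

ω = 28200π rad/s → f = ω/(2π) = 14100 Hz = 14.1 kHz.
14.1 kHz mod fs = 5.7 kHz.
5.7 kHz > fs/2 = 4.2 kHz, folds to fs − 5.7 kHz = 2.7 kHz.

2.7 kHz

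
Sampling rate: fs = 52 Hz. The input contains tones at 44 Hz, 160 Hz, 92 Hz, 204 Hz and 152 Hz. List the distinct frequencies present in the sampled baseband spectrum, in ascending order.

fs/2 = 26 Hz.
44 Hz > fs/2 = 26 Hz, folds to fs − 44 Hz = 8 Hz.
160 Hz mod fs = 4 Hz.
4 Hz ≤ fs/2 = 26 Hz, appears at 4 Hz.
92 Hz mod fs = 40 Hz.
40 Hz > fs/2 = 26 Hz, folds to fs − 40 Hz = 12 Hz.
204 Hz mod fs = 48 Hz.
48 Hz > fs/2 = 26 Hz, folds to fs − 48 Hz = 4 Hz.
152 Hz mod fs = 48 Hz.
48 Hz > fs/2 = 26 Hz, folds to fs − 48 Hz = 4 Hz.
Distinct values: {4 Hz, 8 Hz, 12 Hz}.

4 Hz, 8 Hz, 12 Hz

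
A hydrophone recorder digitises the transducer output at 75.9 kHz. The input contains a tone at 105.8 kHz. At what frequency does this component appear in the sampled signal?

29.9 kHz

105.8 kHz mod fs = 29.9 kHz.
29.9 kHz ≤ fs/2 = 37.95 kHz, appears at 29.9 kHz.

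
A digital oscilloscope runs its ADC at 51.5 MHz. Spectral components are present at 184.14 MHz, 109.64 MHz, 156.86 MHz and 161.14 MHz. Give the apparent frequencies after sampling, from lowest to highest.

2.36 MHz, 6.64 MHz, 21.86 MHz

fs/2 = 25.75 MHz.
184.14 MHz mod fs = 29.64 MHz.
29.64 MHz > fs/2 = 25.75 MHz, folds to fs − 29.64 MHz = 21.86 MHz.
109.64 MHz mod fs = 6.64 MHz.
6.64 MHz ≤ fs/2 = 25.75 MHz, appears at 6.64 MHz.
156.86 MHz mod fs = 2.36 MHz.
2.36 MHz ≤ fs/2 = 25.75 MHz, appears at 2.36 MHz.
161.14 MHz mod fs = 6.64 MHz.
6.64 MHz ≤ fs/2 = 25.75 MHz, appears at 6.64 MHz.
Distinct values: {2.36 MHz, 6.64 MHz, 21.86 MHz}.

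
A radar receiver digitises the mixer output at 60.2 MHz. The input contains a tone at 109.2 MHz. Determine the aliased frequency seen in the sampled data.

109.2 MHz mod fs = 49 MHz.
49 MHz > fs/2 = 30.1 MHz, folds to fs − 49 MHz = 11.2 MHz.

11.2 MHz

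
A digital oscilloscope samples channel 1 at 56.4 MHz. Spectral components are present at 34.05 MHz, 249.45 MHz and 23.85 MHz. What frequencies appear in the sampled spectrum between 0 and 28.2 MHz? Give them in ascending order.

22.35 MHz, 23.85 MHz

fs/2 = 28.2 MHz.
34.05 MHz > fs/2 = 28.2 MHz, folds to fs − 34.05 MHz = 22.35 MHz.
249.45 MHz mod fs = 23.85 MHz.
23.85 MHz ≤ fs/2 = 28.2 MHz, appears at 23.85 MHz.
23.85 MHz ≤ fs/2 = 28.2 MHz, passes unchanged.
Distinct values: {22.35 MHz, 23.85 MHz}.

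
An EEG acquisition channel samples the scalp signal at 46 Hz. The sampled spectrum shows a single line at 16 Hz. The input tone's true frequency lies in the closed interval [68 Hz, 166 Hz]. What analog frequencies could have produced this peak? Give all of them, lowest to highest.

76 Hz, 108 Hz, 122 Hz, 154 Hz

Frequencies that alias to 16 Hz are k·fs ± 16 Hz for integer k ≥ 0.
k=0: 16 Hz.
k=1: 30 Hz, 62 Hz.
k=2: 76 Hz, 108 Hz.
k=3: 122 Hz, 154 Hz.
k=4: 168 Hz, 200 Hz.
Within [68 Hz, 166 Hz]: 76 Hz, 108 Hz, 122 Hz, 154 Hz.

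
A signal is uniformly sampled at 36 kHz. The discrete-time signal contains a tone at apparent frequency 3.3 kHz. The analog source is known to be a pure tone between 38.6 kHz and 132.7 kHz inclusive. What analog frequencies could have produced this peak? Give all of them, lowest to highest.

Frequencies that alias to 3.3 kHz are k·fs ± 3.3 kHz for integer k ≥ 0.
k=0: 3.3 kHz.
k=1: 32.7 kHz, 39.3 kHz.
k=2: 68.7 kHz, 75.3 kHz.
k=3: 104.7 kHz, 111.3 kHz.
k=4: 140.7 kHz, 147.3 kHz.
Within [38.6 kHz, 132.7 kHz]: 39.3 kHz, 68.7 kHz, 75.3 kHz, 104.7 kHz, 111.3 kHz.

39.3 kHz, 68.7 kHz, 75.3 kHz, 104.7 kHz, 111.3 kHz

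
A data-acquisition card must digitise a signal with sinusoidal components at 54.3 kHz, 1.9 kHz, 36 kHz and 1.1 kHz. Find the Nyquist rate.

Highest-frequency component: 54.3 kHz.
Nyquist rate = 2 × 54.3 kHz = 108.6 kHz.

108.6 kHz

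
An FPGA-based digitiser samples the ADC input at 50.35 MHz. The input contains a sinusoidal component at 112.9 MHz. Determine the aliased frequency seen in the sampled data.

12.2 MHz

112.9 MHz mod fs = 12.2 MHz.
12.2 MHz ≤ fs/2 = 25.175 MHz, appears at 12.2 MHz.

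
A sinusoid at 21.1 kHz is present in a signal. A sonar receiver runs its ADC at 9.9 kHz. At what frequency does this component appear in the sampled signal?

1.3 kHz

21.1 kHz mod fs = 1.3 kHz.
1.3 kHz ≤ fs/2 = 4.95 kHz, appears at 1.3 kHz.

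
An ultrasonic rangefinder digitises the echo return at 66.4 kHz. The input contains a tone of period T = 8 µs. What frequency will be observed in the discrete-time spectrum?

7.8 kHz

T = 8 µs → f = 1/T = 125 kHz.
125 kHz mod fs = 58.6 kHz.
58.6 kHz > fs/2 = 33.2 kHz, folds to fs − 58.6 kHz = 7.8 kHz.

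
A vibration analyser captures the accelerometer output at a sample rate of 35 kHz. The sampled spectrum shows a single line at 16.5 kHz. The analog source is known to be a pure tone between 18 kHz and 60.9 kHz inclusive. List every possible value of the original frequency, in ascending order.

Frequencies that alias to 16.5 kHz are k·fs ± 16.5 kHz for integer k ≥ 0.
k=0: 16.5 kHz.
k=1: 18.5 kHz, 51.5 kHz.
k=2: 53.5 kHz, 86.5 kHz.
k=3: 88.5 kHz, 121.5 kHz.
Within [18 kHz, 60.9 kHz]: 18.5 kHz, 51.5 kHz, 53.5 kHz.

18.5 kHz, 51.5 kHz, 53.5 kHz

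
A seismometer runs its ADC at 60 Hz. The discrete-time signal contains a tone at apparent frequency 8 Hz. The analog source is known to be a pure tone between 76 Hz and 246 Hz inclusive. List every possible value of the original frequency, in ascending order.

112 Hz, 128 Hz, 172 Hz, 188 Hz, 232 Hz

Frequencies that alias to 8 Hz are k·fs ± 8 Hz for integer k ≥ 0.
k=0: 8 Hz.
k=1: 52 Hz, 68 Hz.
k=2: 112 Hz, 128 Hz.
k=3: 172 Hz, 188 Hz.
k=4: 232 Hz, 248 Hz.
k=5: 292 Hz, 308 Hz.
Within [76 Hz, 246 Hz]: 112 Hz, 128 Hz, 172 Hz, 188 Hz, 232 Hz.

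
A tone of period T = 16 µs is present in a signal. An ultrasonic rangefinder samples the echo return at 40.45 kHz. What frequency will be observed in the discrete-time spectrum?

18.4 kHz

T = 16 µs → f = 1/T = 62.5 kHz.
62.5 kHz mod fs = 22.05 kHz.
22.05 kHz > fs/2 = 20.225 kHz, folds to fs − 22.05 kHz = 18.4 kHz.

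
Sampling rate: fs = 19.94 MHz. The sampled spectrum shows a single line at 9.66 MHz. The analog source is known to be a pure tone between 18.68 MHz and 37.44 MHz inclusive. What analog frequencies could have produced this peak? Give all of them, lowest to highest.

29.6 MHz, 30.22 MHz

Frequencies that alias to 9.66 MHz are k·fs ± 9.66 MHz for integer k ≥ 0.
k=0: 9.66 MHz.
k=1: 10.28 MHz, 29.6 MHz.
k=2: 30.22 MHz, 49.54 MHz.
k=3: 50.16 MHz, 69.48 MHz.
Within [18.68 MHz, 37.44 MHz]: 29.6 MHz, 30.22 MHz.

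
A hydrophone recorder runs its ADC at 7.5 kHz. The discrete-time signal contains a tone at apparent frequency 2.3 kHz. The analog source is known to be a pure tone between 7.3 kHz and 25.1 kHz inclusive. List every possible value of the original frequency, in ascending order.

9.8 kHz, 12.7 kHz, 17.3 kHz, 20.2 kHz, 24.8 kHz

Frequencies that alias to 2.3 kHz are k·fs ± 2.3 kHz for integer k ≥ 0.
k=0: 2.3 kHz.
k=1: 5.2 kHz, 9.8 kHz.
k=2: 12.7 kHz, 17.3 kHz.
k=3: 20.2 kHz, 24.8 kHz.
k=4: 27.7 kHz, 32.3 kHz.
Within [7.3 kHz, 25.1 kHz]: 9.8 kHz, 12.7 kHz, 17.3 kHz, 20.2 kHz, 24.8 kHz.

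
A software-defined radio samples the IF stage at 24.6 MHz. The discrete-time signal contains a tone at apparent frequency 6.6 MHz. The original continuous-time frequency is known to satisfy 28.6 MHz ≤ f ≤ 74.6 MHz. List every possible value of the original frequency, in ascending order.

31.2 MHz, 42.6 MHz, 55.8 MHz, 67.2 MHz

Frequencies that alias to 6.6 MHz are k·fs ± 6.6 MHz for integer k ≥ 0.
k=0: 6.6 MHz.
k=1: 18 MHz, 31.2 MHz.
k=2: 42.6 MHz, 55.8 MHz.
k=3: 67.2 MHz, 80.4 MHz.
k=4: 91.8 MHz, 105 MHz.
Within [28.6 MHz, 74.6 MHz]: 31.2 MHz, 42.6 MHz, 55.8 MHz, 67.2 MHz.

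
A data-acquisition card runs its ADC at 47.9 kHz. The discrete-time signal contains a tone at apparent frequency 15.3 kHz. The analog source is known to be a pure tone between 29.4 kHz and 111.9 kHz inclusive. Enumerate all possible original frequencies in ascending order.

32.6 kHz, 63.2 kHz, 80.5 kHz, 111.1 kHz

Frequencies that alias to 15.3 kHz are k·fs ± 15.3 kHz for integer k ≥ 0.
k=0: 15.3 kHz.
k=1: 32.6 kHz, 63.2 kHz.
k=2: 80.5 kHz, 111.1 kHz.
k=3: 128.4 kHz, 159 kHz.
Within [29.4 kHz, 111.9 kHz]: 32.6 kHz, 63.2 kHz, 80.5 kHz, 111.1 kHz.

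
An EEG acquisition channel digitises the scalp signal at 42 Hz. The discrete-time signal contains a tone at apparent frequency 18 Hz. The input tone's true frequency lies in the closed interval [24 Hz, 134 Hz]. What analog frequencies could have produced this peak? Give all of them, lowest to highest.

Frequencies that alias to 18 Hz are k·fs ± 18 Hz for integer k ≥ 0.
k=0: 18 Hz.
k=1: 24 Hz, 60 Hz.
k=2: 66 Hz, 102 Hz.
k=3: 108 Hz, 144 Hz.
k=4: 150 Hz, 186 Hz.
Within [24 Hz, 134 Hz]: 24 Hz, 60 Hz, 66 Hz, 102 Hz, 108 Hz.

24 Hz, 60 Hz, 66 Hz, 102 Hz, 108 Hz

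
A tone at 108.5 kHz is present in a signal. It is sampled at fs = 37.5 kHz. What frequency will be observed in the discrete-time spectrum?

4 kHz

108.5 kHz mod fs = 33.5 kHz.
33.5 kHz > fs/2 = 18.75 kHz, folds to fs − 33.5 kHz = 4 kHz.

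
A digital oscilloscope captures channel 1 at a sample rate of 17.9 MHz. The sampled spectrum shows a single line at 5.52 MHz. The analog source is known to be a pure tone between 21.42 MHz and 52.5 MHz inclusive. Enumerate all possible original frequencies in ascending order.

Frequencies that alias to 5.52 MHz are k·fs ± 5.52 MHz for integer k ≥ 0.
k=0: 5.52 MHz.
k=1: 12.38 MHz, 23.42 MHz.
k=2: 30.28 MHz, 41.32 MHz.
k=3: 48.18 MHz, 59.22 MHz.
k=4: 66.08 MHz, 77.12 MHz.
Within [21.42 MHz, 52.5 MHz]: 23.42 MHz, 30.28 MHz, 41.32 MHz, 48.18 MHz.

23.42 MHz, 30.28 MHz, 41.32 MHz, 48.18 MHz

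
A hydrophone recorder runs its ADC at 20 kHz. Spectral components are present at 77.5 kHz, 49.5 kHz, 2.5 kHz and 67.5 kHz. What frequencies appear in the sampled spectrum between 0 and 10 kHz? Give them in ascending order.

fs/2 = 10 kHz.
77.5 kHz mod fs = 17.5 kHz.
17.5 kHz > fs/2 = 10 kHz, folds to fs − 17.5 kHz = 2.5 kHz.
49.5 kHz mod fs = 9.5 kHz.
9.5 kHz ≤ fs/2 = 10 kHz, appears at 9.5 kHz.
2.5 kHz ≤ fs/2 = 10 kHz, passes unchanged.
67.5 kHz mod fs = 7.5 kHz.
7.5 kHz ≤ fs/2 = 10 kHz, appears at 7.5 kHz.
Distinct values: {2.5 kHz, 7.5 kHz, 9.5 kHz}.

2.5 kHz, 7.5 kHz, 9.5 kHz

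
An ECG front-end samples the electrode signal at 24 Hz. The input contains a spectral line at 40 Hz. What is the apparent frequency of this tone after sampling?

40 Hz mod fs = 16 Hz.
16 Hz > fs/2 = 12 Hz, folds to fs − 16 Hz = 8 Hz.

8 Hz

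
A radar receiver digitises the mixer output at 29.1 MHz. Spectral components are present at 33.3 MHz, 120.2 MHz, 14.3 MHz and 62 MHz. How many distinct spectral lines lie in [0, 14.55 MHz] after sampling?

fs/2 = 14.55 MHz.
33.3 MHz mod fs = 4.2 MHz.
4.2 MHz ≤ fs/2 = 14.55 MHz, appears at 4.2 MHz.
120.2 MHz mod fs = 3.8 MHz.
3.8 MHz ≤ fs/2 = 14.55 MHz, appears at 3.8 MHz.
14.3 MHz ≤ fs/2 = 14.55 MHz, passes unchanged.
62 MHz mod fs = 3.8 MHz.
3.8 MHz ≤ fs/2 = 14.55 MHz, appears at 3.8 MHz.
Distinct values: {3.8 MHz, 4.2 MHz, 14.3 MHz} → 3.

3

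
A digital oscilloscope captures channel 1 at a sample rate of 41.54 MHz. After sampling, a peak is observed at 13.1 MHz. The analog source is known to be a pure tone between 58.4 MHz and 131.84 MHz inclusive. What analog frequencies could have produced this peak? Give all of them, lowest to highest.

Frequencies that alias to 13.1 MHz are k·fs ± 13.1 MHz for integer k ≥ 0.
k=0: 13.1 MHz.
k=1: 28.44 MHz, 54.64 MHz.
k=2: 69.98 MHz, 96.18 MHz.
k=3: 111.52 MHz, 137.72 MHz.
k=4: 153.06 MHz, 179.26 MHz.
Within [58.4 MHz, 131.84 MHz]: 69.98 MHz, 96.18 MHz, 111.52 MHz.

69.98 MHz, 96.18 MHz, 111.52 MHz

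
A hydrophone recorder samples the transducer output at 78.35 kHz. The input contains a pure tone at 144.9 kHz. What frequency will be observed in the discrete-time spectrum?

144.9 kHz mod fs = 66.55 kHz.
66.55 kHz > fs/2 = 39.175 kHz, folds to fs − 66.55 kHz = 11.8 kHz.

11.8 kHz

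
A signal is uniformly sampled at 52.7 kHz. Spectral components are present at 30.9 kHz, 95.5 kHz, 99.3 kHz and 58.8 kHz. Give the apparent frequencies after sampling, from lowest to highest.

6.1 kHz, 9.9 kHz, 21.8 kHz

fs/2 = 26.35 kHz.
30.9 kHz > fs/2 = 26.35 kHz, folds to fs − 30.9 kHz = 21.8 kHz.
95.5 kHz mod fs = 42.8 kHz.
42.8 kHz > fs/2 = 26.35 kHz, folds to fs − 42.8 kHz = 9.9 kHz.
99.3 kHz mod fs = 46.6 kHz.
46.6 kHz > fs/2 = 26.35 kHz, folds to fs − 46.6 kHz = 6.1 kHz.
58.8 kHz mod fs = 6.1 kHz.
6.1 kHz ≤ fs/2 = 26.35 kHz, appears at 6.1 kHz.
Distinct values: {6.1 kHz, 9.9 kHz, 21.8 kHz}.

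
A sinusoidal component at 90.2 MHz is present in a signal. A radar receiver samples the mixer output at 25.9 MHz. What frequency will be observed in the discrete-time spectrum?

90.2 MHz mod fs = 12.5 MHz.
12.5 MHz ≤ fs/2 = 12.95 MHz, appears at 12.5 MHz.

12.5 MHz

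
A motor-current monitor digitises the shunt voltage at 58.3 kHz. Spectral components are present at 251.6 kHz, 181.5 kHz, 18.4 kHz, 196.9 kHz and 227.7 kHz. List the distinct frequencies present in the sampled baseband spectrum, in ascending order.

5.5 kHz, 6.6 kHz, 18.4 kHz, 22 kHz

fs/2 = 29.15 kHz.
251.6 kHz mod fs = 18.4 kHz.
18.4 kHz ≤ fs/2 = 29.15 kHz, appears at 18.4 kHz.
181.5 kHz mod fs = 6.6 kHz.
6.6 kHz ≤ fs/2 = 29.15 kHz, appears at 6.6 kHz.
18.4 kHz ≤ fs/2 = 29.15 kHz, passes unchanged.
196.9 kHz mod fs = 22 kHz.
22 kHz ≤ fs/2 = 29.15 kHz, appears at 22 kHz.
227.7 kHz mod fs = 52.8 kHz.
52.8 kHz > fs/2 = 29.15 kHz, folds to fs − 52.8 kHz = 5.5 kHz.
Distinct values: {5.5 kHz, 6.6 kHz, 18.4 kHz, 22 kHz}.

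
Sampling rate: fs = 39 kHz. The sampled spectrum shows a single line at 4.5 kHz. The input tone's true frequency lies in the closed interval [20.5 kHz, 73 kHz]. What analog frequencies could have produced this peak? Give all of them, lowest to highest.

34.5 kHz, 43.5 kHz

Frequencies that alias to 4.5 kHz are k·fs ± 4.5 kHz for integer k ≥ 0.
k=0: 4.5 kHz.
k=1: 34.5 kHz, 43.5 kHz.
k=2: 73.5 kHz, 82.5 kHz.
Within [20.5 kHz, 73 kHz]: 34.5 kHz, 43.5 kHz.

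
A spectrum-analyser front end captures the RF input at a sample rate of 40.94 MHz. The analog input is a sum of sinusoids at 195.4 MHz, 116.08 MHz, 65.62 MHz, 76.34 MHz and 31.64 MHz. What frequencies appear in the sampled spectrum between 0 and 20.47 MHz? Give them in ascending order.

5.54 MHz, 6.74 MHz, 9.3 MHz, 16.26 MHz

fs/2 = 20.47 MHz.
195.4 MHz mod fs = 31.64 MHz.
31.64 MHz > fs/2 = 20.47 MHz, folds to fs − 31.64 MHz = 9.3 MHz.
116.08 MHz mod fs = 34.2 MHz.
34.2 MHz > fs/2 = 20.47 MHz, folds to fs − 34.2 MHz = 6.74 MHz.
65.62 MHz mod fs = 24.68 MHz.
24.68 MHz > fs/2 = 20.47 MHz, folds to fs − 24.68 MHz = 16.26 MHz.
76.34 MHz mod fs = 35.4 MHz.
35.4 MHz > fs/2 = 20.47 MHz, folds to fs − 35.4 MHz = 5.54 MHz.
31.64 MHz > fs/2 = 20.47 MHz, folds to fs − 31.64 MHz = 9.3 MHz.
Distinct values: {5.54 MHz, 6.74 MHz, 9.3 MHz, 16.26 MHz}.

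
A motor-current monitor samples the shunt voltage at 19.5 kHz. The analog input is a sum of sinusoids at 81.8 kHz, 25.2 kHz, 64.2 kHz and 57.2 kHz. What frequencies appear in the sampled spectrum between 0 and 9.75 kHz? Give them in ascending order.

1.3 kHz, 3.8 kHz, 5.7 kHz

fs/2 = 9.75 kHz.
81.8 kHz mod fs = 3.8 kHz.
3.8 kHz ≤ fs/2 = 9.75 kHz, appears at 3.8 kHz.
25.2 kHz mod fs = 5.7 kHz.
5.7 kHz ≤ fs/2 = 9.75 kHz, appears at 5.7 kHz.
64.2 kHz mod fs = 5.7 kHz.
5.7 kHz ≤ fs/2 = 9.75 kHz, appears at 5.7 kHz.
57.2 kHz mod fs = 18.2 kHz.
18.2 kHz > fs/2 = 9.75 kHz, folds to fs − 18.2 kHz = 1.3 kHz.
Distinct values: {1.3 kHz, 3.8 kHz, 5.7 kHz}.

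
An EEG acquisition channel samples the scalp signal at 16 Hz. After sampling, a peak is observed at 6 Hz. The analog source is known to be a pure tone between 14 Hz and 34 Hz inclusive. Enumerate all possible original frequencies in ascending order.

22 Hz, 26 Hz

Frequencies that alias to 6 Hz are k·fs ± 6 Hz for integer k ≥ 0.
k=0: 6 Hz.
k=1: 10 Hz, 22 Hz.
k=2: 26 Hz, 38 Hz.
k=3: 42 Hz, 54 Hz.
Within [14 Hz, 34 Hz]: 22 Hz, 26 Hz.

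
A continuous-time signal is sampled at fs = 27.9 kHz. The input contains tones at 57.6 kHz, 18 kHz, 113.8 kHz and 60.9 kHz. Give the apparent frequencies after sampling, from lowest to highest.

1.8 kHz, 2.2 kHz, 5.1 kHz, 9.9 kHz

fs/2 = 13.95 kHz.
57.6 kHz mod fs = 1.8 kHz.
1.8 kHz ≤ fs/2 = 13.95 kHz, appears at 1.8 kHz.
18 kHz > fs/2 = 13.95 kHz, folds to fs − 18 kHz = 9.9 kHz.
113.8 kHz mod fs = 2.2 kHz.
2.2 kHz ≤ fs/2 = 13.95 kHz, appears at 2.2 kHz.
60.9 kHz mod fs = 5.1 kHz.
5.1 kHz ≤ fs/2 = 13.95 kHz, appears at 5.1 kHz.
Distinct values: {1.8 kHz, 2.2 kHz, 5.1 kHz, 9.9 kHz}.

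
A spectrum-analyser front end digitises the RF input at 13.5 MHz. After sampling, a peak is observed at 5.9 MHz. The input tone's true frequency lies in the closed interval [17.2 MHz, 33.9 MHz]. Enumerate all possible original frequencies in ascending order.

19.4 MHz, 21.1 MHz, 32.9 MHz

Frequencies that alias to 5.9 MHz are k·fs ± 5.9 MHz for integer k ≥ 0.
k=0: 5.9 MHz.
k=1: 7.6 MHz, 19.4 MHz.
k=2: 21.1 MHz, 32.9 MHz.
k=3: 34.6 MHz, 46.4 MHz.
Within [17.2 MHz, 33.9 MHz]: 19.4 MHz, 21.1 MHz, 32.9 MHz.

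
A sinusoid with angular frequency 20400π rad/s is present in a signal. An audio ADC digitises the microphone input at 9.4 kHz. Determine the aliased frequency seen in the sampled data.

0.8 kHz

ω = 20400π rad/s → f = ω/(2π) = 10200 Hz = 10.2 kHz.
10.2 kHz mod fs = 0.8 kHz.
0.8 kHz ≤ fs/2 = 4.7 kHz, appears at 0.8 kHz.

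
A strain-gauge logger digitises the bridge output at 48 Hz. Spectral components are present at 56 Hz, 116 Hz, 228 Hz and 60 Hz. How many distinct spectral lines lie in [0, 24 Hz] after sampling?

3

fs/2 = 24 Hz.
56 Hz mod fs = 8 Hz.
8 Hz ≤ fs/2 = 24 Hz, appears at 8 Hz.
116 Hz mod fs = 20 Hz.
20 Hz ≤ fs/2 = 24 Hz, appears at 20 Hz.
228 Hz mod fs = 36 Hz.
36 Hz > fs/2 = 24 Hz, folds to fs − 36 Hz = 12 Hz.
60 Hz mod fs = 12 Hz.
12 Hz ≤ fs/2 = 24 Hz, appears at 12 Hz.
Distinct values: {8 Hz, 12 Hz, 20 Hz} → 3.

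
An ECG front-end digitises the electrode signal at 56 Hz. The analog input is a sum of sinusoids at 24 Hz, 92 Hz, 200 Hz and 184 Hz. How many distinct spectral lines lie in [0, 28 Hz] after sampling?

3

fs/2 = 28 Hz.
24 Hz ≤ fs/2 = 28 Hz, passes unchanged.
92 Hz mod fs = 36 Hz.
36 Hz > fs/2 = 28 Hz, folds to fs − 36 Hz = 20 Hz.
200 Hz mod fs = 32 Hz.
32 Hz > fs/2 = 28 Hz, folds to fs − 32 Hz = 24 Hz.
184 Hz mod fs = 16 Hz.
16 Hz ≤ fs/2 = 28 Hz, appears at 16 Hz.
Distinct values: {16 Hz, 20 Hz, 24 Hz} → 3.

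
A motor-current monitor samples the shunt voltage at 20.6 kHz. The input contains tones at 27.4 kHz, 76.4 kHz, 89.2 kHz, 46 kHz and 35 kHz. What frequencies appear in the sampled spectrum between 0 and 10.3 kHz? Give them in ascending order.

4.8 kHz, 6 kHz, 6.2 kHz, 6.8 kHz

fs/2 = 10.3 kHz.
27.4 kHz mod fs = 6.8 kHz.
6.8 kHz ≤ fs/2 = 10.3 kHz, appears at 6.8 kHz.
76.4 kHz mod fs = 14.6 kHz.
14.6 kHz > fs/2 = 10.3 kHz, folds to fs − 14.6 kHz = 6 kHz.
89.2 kHz mod fs = 6.8 kHz.
6.8 kHz ≤ fs/2 = 10.3 kHz, appears at 6.8 kHz.
46 kHz mod fs = 4.8 kHz.
4.8 kHz ≤ fs/2 = 10.3 kHz, appears at 4.8 kHz.
35 kHz mod fs = 14.4 kHz.
14.4 kHz > fs/2 = 10.3 kHz, folds to fs − 14.4 kHz = 6.2 kHz.
Distinct values: {4.8 kHz, 6 kHz, 6.2 kHz, 6.8 kHz}.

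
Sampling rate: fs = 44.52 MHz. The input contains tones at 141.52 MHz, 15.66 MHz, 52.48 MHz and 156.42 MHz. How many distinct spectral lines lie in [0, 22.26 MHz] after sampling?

3

fs/2 = 22.26 MHz.
141.52 MHz mod fs = 7.96 MHz.
7.96 MHz ≤ fs/2 = 22.26 MHz, appears at 7.96 MHz.
15.66 MHz ≤ fs/2 = 22.26 MHz, passes unchanged.
52.48 MHz mod fs = 7.96 MHz.
7.96 MHz ≤ fs/2 = 22.26 MHz, appears at 7.96 MHz.
156.42 MHz mod fs = 22.86 MHz.
22.86 MHz > fs/2 = 22.26 MHz, folds to fs − 22.86 MHz = 21.66 MHz.
Distinct values: {7.96 MHz, 15.66 MHz, 21.66 MHz} → 3.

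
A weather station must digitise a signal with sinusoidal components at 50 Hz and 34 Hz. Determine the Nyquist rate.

100 Hz

Highest-frequency component: 50 Hz.
Nyquist rate = 2 × 50 Hz = 100 Hz.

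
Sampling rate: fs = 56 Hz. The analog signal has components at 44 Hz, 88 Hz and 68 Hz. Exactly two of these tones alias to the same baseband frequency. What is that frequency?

fs/2 = 28 Hz.
44 Hz > fs/2 = 28 Hz, folds to fs − 44 Hz = 12 Hz.
88 Hz mod fs = 32 Hz.
32 Hz > fs/2 = 28 Hz, folds to fs − 32 Hz = 24 Hz.
68 Hz mod fs = 12 Hz.
12 Hz ≤ fs/2 = 28 Hz, appears at 12 Hz.
44 Hz and 68 Hz both map to 12 Hz.

12 Hz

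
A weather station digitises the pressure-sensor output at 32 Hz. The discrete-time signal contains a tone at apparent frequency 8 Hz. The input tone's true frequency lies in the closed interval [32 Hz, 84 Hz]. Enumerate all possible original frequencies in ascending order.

40 Hz, 56 Hz, 72 Hz

Frequencies that alias to 8 Hz are k·fs ± 8 Hz for integer k ≥ 0.
k=0: 8 Hz.
k=1: 24 Hz, 40 Hz.
k=2: 56 Hz, 72 Hz.
k=3: 88 Hz, 104 Hz.
Within [32 Hz, 84 Hz]: 40 Hz, 56 Hz, 72 Hz.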